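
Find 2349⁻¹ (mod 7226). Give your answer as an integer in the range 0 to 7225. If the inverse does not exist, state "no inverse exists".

Run Euclid on (7226, 2349):
7226 = 3×2349 + 179
2349 = 13×179 + 22
179 = 8×22 + 3
22 = 7×3 + 1
3 = 3×1 + 0
gcd = 1, so the inverse exists. Back-substitute:
1 = 22 − 7·3
1 = −7·179 + 57·22
1 = 57·2349 − 748·179
1 = −748·7226 + 2301·2349
So 2349·2301 ≡ 1 (mod 7226).

2301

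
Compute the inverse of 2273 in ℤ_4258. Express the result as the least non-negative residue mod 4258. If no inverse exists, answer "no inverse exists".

3297

Apply the Euclidean algorithm to 4258 and 2273:
4258 = 1·2273 + 1985
2273 = 1·1985 + 288
1985 = 6·288 + 257
288 = 1·257 + 31
257 = 8·31 + 9
31 = 3·9 + 4
9 = 2·4 + 1
4 = 4·1 + 0
Since gcd(2273, 4258) = 1, back-substitute to write 1 as a combination:
1 = 9 − 2·4
1 = −2·31 + 7·9
1 = 7·257 − 58·31
1 = −58·288 + 65·257
1 = 65·1985 − 448·288
1 = −448·2273 + 513·1985
1 = 513·4258 − 961·2273
So 2273·(-961) ≡ 1 (mod 4258), and -961 ≡ 3297 (mod 4258).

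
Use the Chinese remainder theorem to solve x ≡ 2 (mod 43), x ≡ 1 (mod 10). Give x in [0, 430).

131

Write x = 2 + 43·k. Then 43·k ≡ 1 − 2 ≡ 9 (mod 10).
Need 43⁻¹ mod 10. Extended Euclid on (10, 3):
10 = 3*3 + 1
3 = 3*1 + 0
Back-substitute:
1 = 10 − 3·3
43⁻¹ ≡ 7 (mod 10), so k ≡ 7·9 ≡ 3 (mod 10).
x = 2 + 43·3 = 131.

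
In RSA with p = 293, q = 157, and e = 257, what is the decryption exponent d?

27473

φ(n) = (p−1)(q−1) = 292·156 = 45552.
Need d with 257·d ≡ 1 (mod 45552). Apply the extended Euclidean algorithm:
45552 = 177·257 + 63
257 = 4·63 + 5
63 = 12·5 + 3
5 = 1·3 + 2
3 = 1·2 + 1
2 = 2·1 + 0
Back-substitute:
1 = 3 − 2
1 = −5 + 2·3
1 = 2·63 − 25·5
1 = −25·257 + 102·63
1 = 102·45552 − 18079·257
So 257·(-18079) ≡ 1 (mod 45552), hence d ≡ -18079 ≡ 27473 (mod 45552).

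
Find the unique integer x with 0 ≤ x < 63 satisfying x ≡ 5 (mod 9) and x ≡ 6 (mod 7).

Write x = 5 + 9·k. Then 9·k ≡ 6 − 5 ≡ 1 (mod 7).
Need 9⁻¹ mod 7. Extended Euclid on (7, 2):
7 = 3×2 + 1
2 = 2×1 + 0
Back-substitute:
1 = 7 − 3·2
9⁻¹ ≡ 4 (mod 7), so k ≡ 4·1 ≡ 4 (mod 7).
x = 5 + 9·4 = 41.

41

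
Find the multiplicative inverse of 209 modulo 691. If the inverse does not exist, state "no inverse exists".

Extended Euclidean algorithm:
691 = 3*209 + 64
209 = 3*64 + 17
64 = 3*17 + 13
17 = 1*13 + 4
13 = 3*4 + 1
4 = 4*1 + 0
Since gcd(209, 691) = 1, back-substitute to write 1 as a combination:
1 = 13 − 3·4
1 = −3·17 + 4·13
1 = 4·64 − 15·17
1 = −15·209 + 49·64
1 = 49·691 − 162·209
Hence 209⁻¹ ≡ -162 ≡ 529 (mod 691).

529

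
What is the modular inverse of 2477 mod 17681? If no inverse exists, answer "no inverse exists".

12356

Apply the Euclidean algorithm to 17681 and 2477:
17681 = 7×2477 + 342
2477 = 7×342 + 83
342 = 4×83 + 10
83 = 8×10 + 3
10 = 3×3 + 1
3 = 3×1 + 0
The gcd is 1. Working backward:
1 = 10 − 3·3
1 = −3·83 + 25·10
1 = 25·342 − 103·83
1 = −103·2477 + 746·342
1 = 746·17681 − 5325·2477
Thus 2477·(-5325) ≡ 1 (mod 17681); reducing, -5325 mod 17681 = 12356.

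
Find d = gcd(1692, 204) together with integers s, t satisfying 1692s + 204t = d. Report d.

Repeated division:
1692 = 8×204 + 60
204 = 3×60 + 24
60 = 2×24 + 12
24 = 2×12 + 0
gcd(1692, 204) = 12.
Express as a combination:
12 = 60 − 2·24
12 = −2·204 + 7·60
12 = 7·1692 − 58·204
So 12 = (7)·1692 + (-58)·204.

12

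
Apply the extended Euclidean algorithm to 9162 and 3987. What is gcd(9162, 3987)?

Euclidean algorithm:
9162 = 2*3987 + 1188
3987 = 3*1188 + 423
1188 = 2*423 + 342
423 = 1*342 + 81
342 = 4*81 + 18
81 = 4*18 + 9
18 = 2*9 + 0
gcd(9162, 3987) = 9.
Express as a combination:
9 = 81 − 4·18
9 = −4·342 + 17·81
9 = 17·423 − 21·342
9 = −21·1188 + 59·423
9 = 59·3987 − 198·1188
9 = −198·9162 + 455·3987
So 9 = (-198)·9162 + (455)·3987.

9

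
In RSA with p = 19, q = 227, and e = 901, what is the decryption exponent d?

1657

φ(n) = (p−1)(q−1) = 18·226 = 4068.
Need d with 901·d ≡ 1 (mod 4068). Apply the extended Euclidean algorithm:
4068 = 4·901 + 464
901 = 1·464 + 437
464 = 1·437 + 27
437 = 16·27 + 5
27 = 5·5 + 2
5 = 2·2 + 1
2 = 2·1 + 0
Back-substitute:
1 = 5 − 2·2
1 = −2·27 + 11·5
1 = 11·437 − 178·27
1 = −178·464 + 189·437
1 = 189·901 − 367·464
1 = −367·4068 + 1657·901
So 901·1657 ≡ 1 (mod 4068), hence d = 1657.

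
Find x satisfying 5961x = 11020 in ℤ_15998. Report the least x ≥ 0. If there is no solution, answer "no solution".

4940

First find gcd(5961, 15998):
15998 = 2·5961 + 4076
5961 = 1·4076 + 1885
4076 = 2·1885 + 306
1885 = 6·306 + 49
306 = 6·49 + 12
49 = 4·12 + 1
12 = 12·1 + 0
gcd = 1, so a unique solution mod 15998 exists.
Back-substitute for the Bézout coefficients:
1 = 49 − 4·12
1 = −4·306 + 25·49
1 = 25·1885 − 154·306
1 = −154·4076 + 333·1885
1 = 333·5961 − 487·4076
1 = −487·15998 + 1307·5961
So 5961·(1307) ≡ 1 (mod 15998), giving 5961⁻¹ ≡ 1307.
x ≡ 5961⁻¹·11020 ≡ 1307·11020 ≡ 4940 (mod 15998).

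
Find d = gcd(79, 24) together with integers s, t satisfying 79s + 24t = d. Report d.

Repeated division:
79 = 3·24 + 7
24 = 3·7 + 3
7 = 2·3 + 1
3 = 3·1 + 0
gcd(79, 24) = 1.
Back-substituting:
1 = 7 − 2·3
1 = −2·24 + 7·7
1 = 7·79 − 23·24
So 1 = (7)·79 + (-23)·24.

1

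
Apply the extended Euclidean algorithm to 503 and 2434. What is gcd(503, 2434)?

1

Repeated division:
2434 = 4×503 + 422
503 = 1×422 + 81
422 = 5×81 + 17
81 = 4×17 + 13
17 = 1×13 + 4
13 = 3×4 + 1
4 = 4×1 + 0
gcd(503, 2434) = 1.
Express as a combination:
1 = 13 − 3·4
1 = −3·17 + 4·13
1 = 4·81 − 19·17
1 = −19·422 + 99·81
1 = 99·503 − 118·422
1 = −118·2434 + 571·503
So 1 = (-118)·2434 + (571)·503.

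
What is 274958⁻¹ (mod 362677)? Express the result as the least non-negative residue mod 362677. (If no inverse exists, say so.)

Apply the Euclidean algorithm to 362677 and 274958:
362677 = 1*274958 + 87719
274958 = 3*87719 + 11801
87719 = 7*11801 + 5112
11801 = 2*5112 + 1577
5112 = 3*1577 + 381
1577 = 4*381 + 53
381 = 7*53 + 10
53 = 5*10 + 3
10 = 3*3 + 1
3 = 3*1 + 0
Since gcd(274958, 362677) = 1, back-substitute to write 1 as a combination:
1 = 10 − 3·3
1 = −3·53 + 16·10
1 = 16·381 − 115·53
1 = −115·1577 + 476·381
1 = 476·5112 − 1543·1577
1 = −1543·11801 + 3562·5112
1 = 3562·87719 − 26477·11801
1 = −26477·274958 + 82993·87719
1 = 82993·362677 − 109470·274958
Hence 274958⁻¹ ≡ -109470 ≡ 253207 (mod 362677).

253207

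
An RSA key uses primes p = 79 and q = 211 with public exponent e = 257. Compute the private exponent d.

14213

φ(n) = (p−1)(q−1) = 78·210 = 16380.
Need d with 257·d ≡ 1 (mod 16380). Apply the extended Euclidean algorithm:
16380 = 63×257 + 189
257 = 1×189 + 68
189 = 2×68 + 53
68 = 1×53 + 15
53 = 3×15 + 8
15 = 1×8 + 7
8 = 1×7 + 1
7 = 7×1 + 0
Back-substitute:
1 = 8 − 7
1 = −15 + 2·8
1 = 2·53 − 7·15
1 = −7·68 + 9·53
1 = 9·189 − 25·68
1 = −25·257 + 34·189
1 = 34·16380 − 2167·257
So 257·(-2167) ≡ 1 (mod 16380), hence d ≡ -2167 ≡ 14213 (mod 16380).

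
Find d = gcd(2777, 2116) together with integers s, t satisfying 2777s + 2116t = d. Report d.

Apply Euclid's algorithm to 2777 and 2116:
2777 = 1·2116 + 661
2116 = 3·661 + 133
661 = 4·133 + 129
133 = 1·129 + 4
129 = 32·4 + 1
4 = 4·1 + 0
gcd(2777, 2116) = 1.
Back-substituting:
1 = 129 − 32·4
1 = −32·133 + 33·129
1 = 33·661 − 164·133
1 = −164·2116 + 525·661
1 = 525·2777 − 689·2116
So 1 = (525)·2777 + (-689)·2116.

1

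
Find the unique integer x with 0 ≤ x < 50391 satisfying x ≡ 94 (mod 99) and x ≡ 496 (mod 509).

21874

Write x = 94 + 99·k. Then 99·k ≡ 496 − 94 ≡ 402 (mod 509).
Need 99⁻¹ mod 509. Extended Euclid on (509, 99):
509 = 5×99 + 14
99 = 7×14 + 1
14 = 14×1 + 0
Back-substitute:
1 = 99 − 7·14
1 = −7·509 + 36·99
99⁻¹ ≡ 36 (mod 509), so k ≡ 36·402 ≡ 220 (mod 509).
x = 94 + 99·220 = 21874.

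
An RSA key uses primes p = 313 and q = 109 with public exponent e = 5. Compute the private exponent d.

26957

φ(n) = (p−1)(q−1) = 312·108 = 33696.
Need d with 5·d ≡ 1 (mod 33696). Apply the extended Euclidean algorithm:
33696 = 6739·5 + 1
5 = 5·1 + 0
Back-substitute:
1 = 33696 − 6739·5
So 5·(-6739) ≡ 1 (mod 33696), hence d ≡ -6739 ≡ 26957 (mod 33696).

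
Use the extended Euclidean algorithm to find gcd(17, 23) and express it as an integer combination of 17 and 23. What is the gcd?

Repeated division:
23 = 1*17 + 6
17 = 2*6 + 5
6 = 1*5 + 1
5 = 5*1 + 0
gcd(17, 23) = 1.
Express as a combination:
1 = 6 − 5
1 = −17 + 3·6
1 = 3·23 − 4·17
So 1 = (3)·23 + (-4)·17.

1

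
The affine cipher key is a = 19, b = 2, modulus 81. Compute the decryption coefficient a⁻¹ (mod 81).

64

Extended Euclidean algorithm:
81 = 4·19 + 5
19 = 3·5 + 4
5 = 1·4 + 1
4 = 4·1 + 0
Since gcd(19, 81) = 1, back-substitute to write 1 as a combination:
1 = 5 − 4
1 = −19 + 4·5
1 = 4·81 − 17·19
Hence 19⁻¹ ≡ -17 ≡ 64 (mod 81).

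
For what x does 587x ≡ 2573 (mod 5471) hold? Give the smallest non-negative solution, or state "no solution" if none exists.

1943

First find gcd(587, 5471):
5471 = 9·587 + 188
587 = 3·188 + 23
188 = 8·23 + 4
23 = 5·4 + 3
4 = 1·3 + 1
3 = 3·1 + 0
gcd = 1, so a unique solution mod 5471 exists.
Back-substitute for the Bézout coefficients:
1 = 4 − 3
1 = −23 + 6·4
1 = 6·188 − 49·23
1 = −49·587 + 153·188
1 = 153·5471 − 1426·587
So 587·(-1426) ≡ 1 (mod 5471), giving 587⁻¹ ≡ 4045.
x ≡ 587⁻¹·2573 ≡ 4045·2573 ≡ 1943 (mod 5471).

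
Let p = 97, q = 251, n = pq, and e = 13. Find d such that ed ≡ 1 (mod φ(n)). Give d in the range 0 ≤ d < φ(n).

φ(n) = (p−1)(q−1) = 96·250 = 24000.
Need d with 13·d ≡ 1 (mod 24000). Apply the extended Euclidean algorithm:
24000 = 1846*13 + 2
13 = 6*2 + 1
2 = 2*1 + 0
Back-substitute:
1 = 13 − 6·2
1 = −6·24000 + 11077·13
So 13·11077 ≡ 1 (mod 24000), hence d = 11077.

11077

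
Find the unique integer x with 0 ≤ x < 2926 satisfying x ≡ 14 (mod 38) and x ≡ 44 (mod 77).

Write x = 14 + 38·k. Then 38·k ≡ 44 − 14 ≡ 30 (mod 77).
Need 38⁻¹ mod 77. Extended Euclid on (77, 38):
77 = 2*38 + 1
38 = 38*1 + 0
Back-substitute:
1 = 77 − 2·38
38⁻¹ ≡ 75 (mod 77), so k ≡ 75·30 ≡ 17 (mod 77).
x = 14 + 38·17 = 660.

660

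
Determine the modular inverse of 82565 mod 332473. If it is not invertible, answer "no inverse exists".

Extended Euclidean algorithm:
332473 = 4·82565 + 2213
82565 = 37·2213 + 684
2213 = 3·684 + 161
684 = 4·161 + 40
161 = 4·40 + 1
40 = 40·1 + 0
Since gcd(82565, 332473) = 1, back-substitute to write 1 as a combination:
1 = 161 − 4·40
1 = −4·684 + 17·161
1 = 17·2213 − 55·684
1 = −55·82565 + 2052·2213
1 = 2052·332473 − 8263·82565
Hence 82565⁻¹ ≡ -8263 ≡ 324210 (mod 332473).

324210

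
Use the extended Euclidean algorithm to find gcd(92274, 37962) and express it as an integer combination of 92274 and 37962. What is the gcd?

6

Euclidean algorithm:
92274 = 2×37962 + 16350
37962 = 2×16350 + 5262
16350 = 3×5262 + 564
5262 = 9×564 + 186
564 = 3×186 + 6
186 = 31×6 + 0
gcd(92274, 37962) = 6.
Working backward:
6 = 564 − 3·186
6 = −3·5262 + 28·564
6 = 28·16350 − 87·5262
6 = −87·37962 + 202·16350
6 = 202·92274 − 491·37962
So 6 = (202)·92274 + (-491)·37962.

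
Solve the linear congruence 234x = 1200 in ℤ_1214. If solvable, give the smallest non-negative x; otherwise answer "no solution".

First find gcd(234, 1214):
1214 = 5*234 + 44
234 = 5*44 + 14
44 = 3*14 + 2
14 = 7*2 + 0
gcd = 2 and 2 | 1200, so solutions exist. Divide through by 2: 117x ≡ 600 (mod 607).
Now find 117⁻¹ mod 607:
607 = 5×117 + 22
117 = 5×22 + 7
22 = 3×7 + 1
7 = 7×1 + 0
Back-substitute:
1 = 22 − 3·7
1 = −3·117 + 16·22
1 = 16·607 − 83·117
So 117·(-83) ≡ 1 (mod 607), i.e. 117⁻¹ ≡ 524.
Then x ≡ 524·600 ≡ 581 (mod 607); the smallest non-negative solution is x = 581.

581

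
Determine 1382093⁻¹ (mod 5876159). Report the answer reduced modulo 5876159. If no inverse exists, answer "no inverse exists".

2883244

Run Euclid on (5876159, 1382093):
5876159 = 4·1382093 + 347787
1382093 = 3·347787 + 338732
347787 = 1·338732 + 9055
338732 = 37·9055 + 3697
9055 = 2·3697 + 1661
3697 = 2·1661 + 375
1661 = 4·375 + 161
375 = 2·161 + 53
161 = 3·53 + 2
53 = 26·2 + 1
2 = 2·1 + 0
Since gcd(1382093, 5876159) = 1, back-substitute to write 1 as a combination:
1 = 53 − 26·2
1 = −26·161 + 79·53
1 = 79·375 − 184·161
1 = −184·1661 + 815·375
1 = 815·3697 − 1814·1661
1 = −1814·9055 + 4443·3697
1 = 4443·338732 − 166205·9055
1 = −166205·347787 + 170648·338732
1 = 170648·1382093 − 678149·347787
1 = −678149·5876159 + 2883244·1382093
So 1382093·2883244 ≡ 1 (mod 5876159).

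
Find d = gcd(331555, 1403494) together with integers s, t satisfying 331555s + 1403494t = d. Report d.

Repeated division:
1403494 = 4×331555 + 77274
331555 = 4×77274 + 22459
77274 = 3×22459 + 9897
22459 = 2×9897 + 2665
9897 = 3×2665 + 1902
2665 = 1×1902 + 763
1902 = 2×763 + 376
763 = 2×376 + 11
376 = 34×11 + 2
11 = 5×2 + 1
2 = 2×1 + 0
gcd(331555, 1403494) = 1.
Express as a combination:
1 = 11 − 5·2
1 = −5·376 + 171·11
1 = 171·763 − 347·376
1 = −347·1902 + 865·763
1 = 865·2665 − 1212·1902
1 = −1212·9897 + 4501·2665
1 = 4501·22459 − 10214·9897
1 = −10214·77274 + 35143·22459
1 = 35143·331555 − 150786·77274
1 = −150786·1403494 + 638287·331555
So 1 = (-150786)·1403494 + (638287)·331555.

1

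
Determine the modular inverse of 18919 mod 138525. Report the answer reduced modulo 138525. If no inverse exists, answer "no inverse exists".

16804

Extended Euclidean algorithm:
138525 = 7×18919 + 6092
18919 = 3×6092 + 643
6092 = 9×643 + 305
643 = 2×305 + 33
305 = 9×33 + 8
33 = 4×8 + 1
8 = 8×1 + 0
Since gcd(18919, 138525) = 1, back-substitute to write 1 as a combination:
1 = 33 − 4·8
1 = −4·305 + 37·33
1 = 37·643 − 78·305
1 = −78·6092 + 739·643
1 = 739·18919 − 2295·6092
1 = −2295·138525 + 16804·18919
So 18919·16804 ≡ 1 (mod 138525).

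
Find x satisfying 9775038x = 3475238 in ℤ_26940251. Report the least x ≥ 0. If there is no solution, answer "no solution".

151014

First find gcd(9775038, 26940251):
26940251 = 2*9775038 + 7390175
9775038 = 1*7390175 + 2384863
7390175 = 3*2384863 + 235586
2384863 = 10*235586 + 29003
235586 = 8*29003 + 3562
29003 = 8*3562 + 507
3562 = 7*507 + 13
507 = 39*13 + 0
gcd = 13 and 13 | 3475238, so solutions exist. Divide through by 13: 751926x ≡ 267326 (mod 2072327).
Now find 751926⁻¹ mod 2072327:
2072327 = 2·751926 + 568475
751926 = 1·568475 + 183451
568475 = 3·183451 + 18122
183451 = 10·18122 + 2231
18122 = 8·2231 + 274
2231 = 8·274 + 39
274 = 7·39 + 1
39 = 39·1 + 0
Back-substitute:
1 = 274 − 7·39
1 = −7·2231 + 57·274
1 = 57·18122 − 463·2231
1 = −463·183451 + 4687·18122
1 = 4687·568475 − 14524·183451
1 = −14524·751926 + 19211·568475
1 = 19211·2072327 − 52946·751926
So 751926·(-52946) ≡ 1 (mod 2072327), i.e. 751926⁻¹ ≡ 2019381.
Then x ≡ 2019381·267326 ≡ 151014 (mod 2072327); the smallest non-negative solution is x = 151014.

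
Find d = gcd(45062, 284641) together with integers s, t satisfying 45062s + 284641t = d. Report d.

Euclidean algorithm:
284641 = 6·45062 + 14269
45062 = 3·14269 + 2255
14269 = 6·2255 + 739
2255 = 3·739 + 38
739 = 19·38 + 17
38 = 2·17 + 4
17 = 4·4 + 1
4 = 4·1 + 0
gcd(45062, 284641) = 1.
Working backward:
1 = 17 − 4·4
1 = −4·38 + 9·17
1 = 9·739 − 175·38
1 = −175·2255 + 534·739
1 = 534·14269 − 3379·2255
1 = −3379·45062 + 10671·14269
1 = 10671·284641 − 67405·45062
So 1 = (10671)·284641 + (-67405)·45062.

1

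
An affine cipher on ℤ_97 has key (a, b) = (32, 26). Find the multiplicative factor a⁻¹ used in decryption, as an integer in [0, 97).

Apply the Euclidean algorithm to 97 and 32:
97 = 3×32 + 1
32 = 32×1 + 0
gcd = 1, so the inverse exists. Back-substitute:
1 = 97 − 3·32
Hence 32⁻¹ ≡ -3 ≡ 94 (mod 97).

94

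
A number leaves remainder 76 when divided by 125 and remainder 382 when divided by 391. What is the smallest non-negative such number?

Write x = 76 + 125·k. Then 125·k ≡ 382 − 76 ≡ 306 (mod 391).
Need 125⁻¹ mod 391. Extended Euclid on (391, 125):
391 = 3·125 + 16
125 = 7·16 + 13
16 = 1·13 + 3
13 = 4·3 + 1
3 = 3·1 + 0
Back-substitute:
1 = 13 − 4·3
1 = −4·16 + 5·13
1 = 5·125 − 39·16
1 = −39·391 + 122·125
125⁻¹ ≡ 122 (mod 391), so k ≡ 122·306 ≡ 187 (mod 391).
x = 76 + 125·187 = 23451.

23451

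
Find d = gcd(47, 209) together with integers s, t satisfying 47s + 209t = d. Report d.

Apply Euclid's algorithm to 209 and 47:
209 = 4×47 + 21
47 = 2×21 + 5
21 = 4×5 + 1
5 = 5×1 + 0
gcd(47, 209) = 1.
Working backward:
1 = 21 − 4·5
1 = −4·47 + 9·21
1 = 9·209 − 40·47
So 1 = (9)·209 + (-40)·47.

1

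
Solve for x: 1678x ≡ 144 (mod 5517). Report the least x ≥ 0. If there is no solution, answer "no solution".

First find gcd(1678, 5517):
5517 = 3*1678 + 483
1678 = 3*483 + 229
483 = 2*229 + 25
229 = 9*25 + 4
25 = 6*4 + 1
4 = 4*1 + 0
gcd = 1, so a unique solution mod 5517 exists.
Back-substitute for the Bézout coefficients:
1 = 25 − 6·4
1 = −6·229 + 55·25
1 = 55·483 − 116·229
1 = −116·1678 + 403·483
1 = 403·5517 − 1325·1678
So 1678·(-1325) ≡ 1 (mod 5517), giving 1678⁻¹ ≡ 4192.
x ≡ 1678⁻¹·144 ≡ 4192·144 ≡ 2295 (mod 5517).

2295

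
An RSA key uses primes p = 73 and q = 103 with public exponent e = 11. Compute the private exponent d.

2003

φ(n) = (p−1)(q−1) = 72·102 = 7344.
Need d with 11·d ≡ 1 (mod 7344). Apply the extended Euclidean algorithm:
7344 = 667*11 + 7
11 = 1*7 + 4
7 = 1*4 + 3
4 = 1*3 + 1
3 = 3*1 + 0
Back-substitute:
1 = 4 − 3
1 = −7 + 2·4
1 = 2·11 − 3·7
1 = −3·7344 + 2003·11
So 11·2003 ≡ 1 (mod 7344), hence d = 2003.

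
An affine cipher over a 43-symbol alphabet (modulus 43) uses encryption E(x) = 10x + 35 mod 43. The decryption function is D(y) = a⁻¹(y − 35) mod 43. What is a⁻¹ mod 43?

13

Extended Euclidean algorithm:
43 = 4·10 + 3
10 = 3·3 + 1
3 = 3·1 + 0
The gcd is 1. Working backward:
1 = 10 − 3·3
1 = −3·43 + 13·10
So 10·13 ≡ 1 (mod 43).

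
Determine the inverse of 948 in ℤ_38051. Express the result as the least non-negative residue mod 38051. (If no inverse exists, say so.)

27013

Run Euclid on (38051, 948):
38051 = 40×948 + 131
948 = 7×131 + 31
131 = 4×31 + 7
31 = 4×7 + 3
7 = 2×3 + 1
3 = 3×1 + 0
gcd = 1, so the inverse exists. Back-substitute:
1 = 7 − 2·3
1 = −2·31 + 9·7
1 = 9·131 − 38·31
1 = −38·948 + 275·131
1 = 275·38051 − 11038·948
Thus 948·(-11038) ≡ 1 (mod 38051); reducing, -11038 mod 38051 = 27013.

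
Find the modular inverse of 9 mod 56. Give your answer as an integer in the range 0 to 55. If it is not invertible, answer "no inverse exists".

gcd(56, 9) by repeated division:
56 = 6*9 + 2
9 = 4*2 + 1
2 = 2*1 + 0
gcd = 1, so the inverse exists. Back-substitute:
1 = 9 − 4·2
1 = −4·56 + 25·9
So 9·25 ≡ 1 (mod 56).

25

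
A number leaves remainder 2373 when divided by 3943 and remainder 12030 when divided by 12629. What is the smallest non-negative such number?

49593484

Write x = 2373 + 3943·k. Then 3943·k ≡ 12030 − 2373 ≡ 9657 (mod 12629).
Need 3943⁻¹ mod 12629. Extended Euclid on (12629, 3943):
12629 = 3*3943 + 800
3943 = 4*800 + 743
800 = 1*743 + 57
743 = 13*57 + 2
57 = 28*2 + 1
2 = 2*1 + 0
Back-substitute:
1 = 57 − 28·2
1 = −28·743 + 365·57
1 = 365·800 − 393·743
1 = −393·3943 + 1937·800
1 = 1937·12629 − 6204·3943
3943⁻¹ ≡ 6425 (mod 12629), so k ≡ 6425·9657 ≡ 12577 (mod 12629).
x = 2373 + 3943·12577 = 49593484.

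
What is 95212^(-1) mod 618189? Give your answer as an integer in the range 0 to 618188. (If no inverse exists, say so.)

no inverse exists

Compute gcd(95212, 618189):
618189 = 6*95212 + 46917
95212 = 2*46917 + 1378
46917 = 34*1378 + 65
1378 = 21*65 + 13
65 = 5*13 + 0
The gcd is 13, not 1, hence no inverse exists.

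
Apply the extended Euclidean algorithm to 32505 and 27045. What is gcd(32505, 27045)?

15

Euclidean algorithm:
32505 = 1×27045 + 5460
27045 = 4×5460 + 5205
5460 = 1×5205 + 255
5205 = 20×255 + 105
255 = 2×105 + 45
105 = 2×45 + 15
45 = 3×15 + 0
gcd(32505, 27045) = 15.
Express as a combination:
15 = 105 − 2·45
15 = −2·255 + 5·105
15 = 5·5205 − 102·255
15 = −102·5460 + 107·5205
15 = 107·27045 − 530·5460
15 = −530·32505 + 637·27045
So 15 = (-530)·32505 + (637)·27045.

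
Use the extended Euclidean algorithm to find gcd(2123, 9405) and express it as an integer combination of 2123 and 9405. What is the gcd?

Apply Euclid's algorithm to 9405 and 2123:
9405 = 4*2123 + 913
2123 = 2*913 + 297
913 = 3*297 + 22
297 = 13*22 + 11
22 = 2*11 + 0
gcd(2123, 9405) = 11.
Working backward:
11 = 297 − 13·22
11 = −13·913 + 40·297
11 = 40·2123 − 93·913
11 = −93·9405 + 412·2123
So 11 = (-93)·9405 + (412)·2123.

11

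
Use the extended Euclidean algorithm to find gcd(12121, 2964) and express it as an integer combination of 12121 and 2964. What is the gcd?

Repeated division:
12121 = 4·2964 + 265
2964 = 11·265 + 49
265 = 5·49 + 20
49 = 2·20 + 9
20 = 2·9 + 2
9 = 4·2 + 1
2 = 2·1 + 0
gcd(12121, 2964) = 1.
Express as a combination:
1 = 9 − 4·2
1 = −4·20 + 9·9
1 = 9·49 − 22·20
1 = −22·265 + 119·49
1 = 119·2964 − 1331·265
1 = −1331·12121 + 5443·2964
So 1 = (-1331)·12121 + (5443)·2964.

1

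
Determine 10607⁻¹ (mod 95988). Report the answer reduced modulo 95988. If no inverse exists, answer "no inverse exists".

Run Euclid on (95988, 10607):
95988 = 9*10607 + 525
10607 = 20*525 + 107
525 = 4*107 + 97
107 = 1*97 + 10
97 = 9*10 + 7
10 = 1*7 + 3
7 = 2*3 + 1
3 = 3*1 + 0
gcd = 1, so the inverse exists. Back-substitute:
1 = 7 − 2·3
1 = −2·10 + 3·7
1 = 3·97 − 29·10
1 = −29·107 + 32·97
1 = 32·525 − 157·107
1 = −157·10607 + 3172·525
1 = 3172·95988 − 28705·10607
So 10607·(-28705) ≡ 1 (mod 95988), and -28705 ≡ 67283 (mod 95988).

67283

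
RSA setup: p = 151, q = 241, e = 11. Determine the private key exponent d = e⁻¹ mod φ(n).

13091

φ(n) = (p−1)(q−1) = 150·240 = 36000.
Need d with 11·d ≡ 1 (mod 36000). Apply the extended Euclidean algorithm:
36000 = 3272*11 + 8
11 = 1*8 + 3
8 = 2*3 + 2
3 = 1*2 + 1
2 = 2*1 + 0
Back-substitute:
1 = 3 − 2
1 = −8 + 3·3
1 = 3·11 − 4·8
1 = −4·36000 + 13091·11
So 11·13091 ≡ 1 (mod 36000), hence d = 13091.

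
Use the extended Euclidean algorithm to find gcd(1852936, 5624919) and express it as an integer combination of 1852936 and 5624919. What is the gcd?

1

Repeated division:
5624919 = 3*1852936 + 66111
1852936 = 28*66111 + 1828
66111 = 36*1828 + 303
1828 = 6*303 + 10
303 = 30*10 + 3
10 = 3*3 + 1
3 = 3*1 + 0
gcd(1852936, 5624919) = 1.
Express as a combination:
1 = 10 − 3·3
1 = −3·303 + 91·10
1 = 91·1828 − 549·303
1 = −549·66111 + 19855·1828
1 = 19855·1852936 − 556489·66111
1 = −556489·5624919 + 1689322·1852936
So 1 = (-556489)·5624919 + (1689322)·1852936.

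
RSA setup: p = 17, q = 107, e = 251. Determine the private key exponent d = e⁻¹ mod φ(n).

723

φ(n) = (p−1)(q−1) = 16·106 = 1696.
Need d with 251·d ≡ 1 (mod 1696). Apply the extended Euclidean algorithm:
1696 = 6·251 + 190
251 = 1·190 + 61
190 = 3·61 + 7
61 = 8·7 + 5
7 = 1·5 + 2
5 = 2·2 + 1
2 = 2·1 + 0
Back-substitute:
1 = 5 − 2·2
1 = −2·7 + 3·5
1 = 3·61 − 26·7
1 = −26·190 + 81·61
1 = 81·251 − 107·190
1 = −107·1696 + 723·251
So 251·723 ≡ 1 (mod 1696), hence d = 723.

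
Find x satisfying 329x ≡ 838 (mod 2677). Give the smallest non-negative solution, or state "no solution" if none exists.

2647

First find gcd(329, 2677):
2677 = 8·329 + 45
329 = 7·45 + 14
45 = 3·14 + 3
14 = 4·3 + 2
3 = 1·2 + 1
2 = 2·1 + 0
gcd = 1, so a unique solution mod 2677 exists.
Back-substitute for the Bézout coefficients:
1 = 3 − 2
1 = −14 + 5·3
1 = 5·45 − 16·14
1 = −16·329 + 117·45
1 = 117·2677 − 952·329
So 329·(-952) ≡ 1 (mod 2677), giving 329⁻¹ ≡ 1725.
x ≡ 329⁻¹·838 ≡ 1725·838 ≡ 2647 (mod 2677).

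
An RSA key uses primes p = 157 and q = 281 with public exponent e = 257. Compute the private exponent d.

φ(n) = (p−1)(q−1) = 156·280 = 43680.
Need d with 257·d ≡ 1 (mod 43680). Apply the extended Euclidean algorithm:
43680 = 169·257 + 247
257 = 1·247 + 10
247 = 24·10 + 7
10 = 1·7 + 3
7 = 2·3 + 1
3 = 3·1 + 0
Back-substitute:
1 = 7 − 2·3
1 = −2·10 + 3·7
1 = 3·247 − 74·10
1 = −74·257 + 77·247
1 = 77·43680 − 13087·257
So 257·(-13087) ≡ 1 (mod 43680), hence d ≡ -13087 ≡ 30593 (mod 43680).

30593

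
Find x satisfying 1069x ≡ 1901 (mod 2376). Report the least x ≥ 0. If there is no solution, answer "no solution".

First find gcd(1069, 2376):
2376 = 2*1069 + 238
1069 = 4*238 + 117
238 = 2*117 + 4
117 = 29*4 + 1
4 = 4*1 + 0
gcd = 1, so a unique solution mod 2376 exists.
Back-substitute for the Bézout coefficients:
1 = 117 − 29·4
1 = −29·238 + 59·117
1 = 59·1069 − 265·238
1 = −265·2376 + 589·1069
So 1069·(589) ≡ 1 (mod 2376), giving 1069⁻¹ ≡ 589.
x ≡ 1069⁻¹·1901 ≡ 589·1901 ≡ 593 (mod 2376).

593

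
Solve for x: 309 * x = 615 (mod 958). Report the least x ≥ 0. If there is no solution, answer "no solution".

95

First find gcd(309, 958):
958 = 3·309 + 31
309 = 9·31 + 30
31 = 1·30 + 1
30 = 30·1 + 0
gcd = 1, so a unique solution mod 958 exists.
Back-substitute for the Bézout coefficients:
1 = 31 − 30
1 = −309 + 10·31
1 = 10·958 − 31·309
So 309·(-31) ≡ 1 (mod 958), giving 309⁻¹ ≡ 927.
x ≡ 309⁻¹·615 ≡ 927·615 ≡ 95 (mod 958).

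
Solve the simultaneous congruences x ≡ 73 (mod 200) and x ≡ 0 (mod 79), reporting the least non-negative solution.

6873

Write x = 73 + 200·k. Then 200·k ≡ 0 − 73 ≡ 6 (mod 79).
Need 200⁻¹ mod 79. Extended Euclid on (79, 42):
79 = 1*42 + 37
42 = 1*37 + 5
37 = 7*5 + 2
5 = 2*2 + 1
2 = 2*1 + 0
Back-substitute:
1 = 5 − 2·2
1 = −2·37 + 15·5
1 = 15·42 − 17·37
1 = −17·79 + 32·42
200⁻¹ ≡ 32 (mod 79), so k ≡ 32·6 ≡ 34 (mod 79).
x = 73 + 200·34 = 6873.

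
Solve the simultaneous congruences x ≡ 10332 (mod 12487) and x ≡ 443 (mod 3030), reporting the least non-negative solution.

19777253

Write x = 10332 + 12487·k. Then 12487·k ≡ 443 − 10332 ≡ 2231 (mod 3030).
Need 12487⁻¹ mod 3030. Extended Euclid on (3030, 367):
3030 = 8·367 + 94
367 = 3·94 + 85
94 = 1·85 + 9
85 = 9·9 + 4
9 = 2·4 + 1
4 = 4·1 + 0
Back-substitute:
1 = 9 − 2·4
1 = −2·85 + 19·9
1 = 19·94 − 21·85
1 = −21·367 + 82·94
1 = 82·3030 − 677·367
12487⁻¹ ≡ 2353 (mod 3030), so k ≡ 2353·2231 ≡ 1583 (mod 3030).
x = 10332 + 12487·1583 = 19777253.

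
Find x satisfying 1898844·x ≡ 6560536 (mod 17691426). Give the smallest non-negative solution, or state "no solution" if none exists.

no solution

gcd(1898844, 17691426):
17691426 = 9×1898844 + 601830
1898844 = 3×601830 + 93354
601830 = 6×93354 + 41706
93354 = 2×41706 + 9942
41706 = 4×9942 + 1938
9942 = 5×1938 + 252
1938 = 7×252 + 174
252 = 1×174 + 78
174 = 2×78 + 18
78 = 4×18 + 6
18 = 3×6 + 0
gcd = 6, but 6 ∤ 6560536, so the congruence has no solution.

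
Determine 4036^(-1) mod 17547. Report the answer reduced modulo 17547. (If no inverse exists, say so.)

8317

Extended Euclidean algorithm:
17547 = 4×4036 + 1403
4036 = 2×1403 + 1230
1403 = 1×1230 + 173
1230 = 7×173 + 19
173 = 9×19 + 2
19 = 9×2 + 1
2 = 2×1 + 0
The gcd is 1. Working backward:
1 = 19 − 9·2
1 = −9·173 + 82·19
1 = 82·1230 − 583·173
1 = −583·1403 + 665·1230
1 = 665·4036 − 1913·1403
1 = −1913·17547 + 8317·4036
So 4036·8317 ≡ 1 (mod 17547).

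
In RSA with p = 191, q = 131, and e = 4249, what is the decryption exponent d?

φ(n) = (p−1)(q−1) = 190·130 = 24700.
Need d with 4249·d ≡ 1 (mod 24700). Apply the extended Euclidean algorithm:
24700 = 5×4249 + 3455
4249 = 1×3455 + 794
3455 = 4×794 + 279
794 = 2×279 + 236
279 = 1×236 + 43
236 = 5×43 + 21
43 = 2×21 + 1
21 = 21×1 + 0
Back-substitute:
1 = 43 − 2·21
1 = −2·236 + 11·43
1 = 11·279 − 13·236
1 = −13·794 + 37·279
1 = 37·3455 − 161·794
1 = −161·4249 + 198·3455
1 = 198·24700 − 1151·4249
So 4249·(-1151) ≡ 1 (mod 24700), hence d ≡ -1151 ≡ 23549 (mod 24700).

23549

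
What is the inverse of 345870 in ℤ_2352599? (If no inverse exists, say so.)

1330269

Extended Euclidean algorithm:
2352599 = 6×345870 + 277379
345870 = 1×277379 + 68491
277379 = 4×68491 + 3415
68491 = 20×3415 + 191
3415 = 17×191 + 168
191 = 1×168 + 23
168 = 7×23 + 7
23 = 3×7 + 2
7 = 3×2 + 1
2 = 2×1 + 0
Since gcd(345870, 2352599) = 1, back-substitute to write 1 as a combination:
1 = 7 − 3·2
1 = −3·23 + 10·7
1 = 10·168 − 73·23
1 = −73·191 + 83·168
1 = 83·3415 − 1484·191
1 = −1484·68491 + 29763·3415
1 = 29763·277379 − 120536·68491
1 = −120536·345870 + 150299·277379
1 = 150299·2352599 − 1022330·345870
So 345870·(-1022330) ≡ 1 (mod 2352599), and -1022330 ≡ 1330269 (mod 2352599).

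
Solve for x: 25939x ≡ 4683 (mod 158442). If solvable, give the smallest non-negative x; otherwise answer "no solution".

First find gcd(25939, 158442):
158442 = 6·25939 + 2808
25939 = 9·2808 + 667
2808 = 4·667 + 140
667 = 4·140 + 107
140 = 1·107 + 33
107 = 3·33 + 8
33 = 4·8 + 1
8 = 8·1 + 0
gcd = 1, so a unique solution mod 158442 exists.
Back-substitute for the Bézout coefficients:
1 = 33 − 4·8
1 = −4·107 + 13·33
1 = 13·140 − 17·107
1 = −17·667 + 81·140
1 = 81·2808 − 341·667
1 = −341·25939 + 3150·2808
1 = 3150·158442 − 19241·25939
So 25939·(-19241) ≡ 1 (mod 158442), giving 25939⁻¹ ≡ 139201.
x ≡ 25939⁻¹·4683 ≡ 139201·4683 ≡ 47895 (mod 158442).

47895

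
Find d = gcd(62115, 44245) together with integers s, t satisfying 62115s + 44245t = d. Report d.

5

Euclidean algorithm:
62115 = 1·44245 + 17870
44245 = 2·17870 + 8505
17870 = 2·8505 + 860
8505 = 9·860 + 765
860 = 1·765 + 95
765 = 8·95 + 5
95 = 19·5 + 0
gcd(62115, 44245) = 5.
Back-substituting:
5 = 765 − 8·95
5 = −8·860 + 9·765
5 = 9·8505 − 89·860
5 = −89·17870 + 187·8505
5 = 187·44245 − 463·17870
5 = −463·62115 + 650·44245
So 5 = (-463)·62115 + (650)·44245.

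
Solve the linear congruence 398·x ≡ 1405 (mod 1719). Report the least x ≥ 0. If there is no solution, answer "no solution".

First find gcd(398, 1719):
1719 = 4×398 + 127
398 = 3×127 + 17
127 = 7×17 + 8
17 = 2×8 + 1
8 = 8×1 + 0
gcd = 1, so a unique solution mod 1719 exists.
Back-substitute for the Bézout coefficients:
1 = 17 − 2·8
1 = −2·127 + 15·17
1 = 15·398 − 47·127
1 = −47·1719 + 203·398
So 398·(203) ≡ 1 (mod 1719), giving 398⁻¹ ≡ 203.
x ≡ 398⁻¹·1405 ≡ 203·1405 ≡ 1580 (mod 1719).

1580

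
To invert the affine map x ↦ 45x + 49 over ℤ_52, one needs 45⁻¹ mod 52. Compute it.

Run Euclid on (52, 45):
52 = 1*45 + 7
45 = 6*7 + 3
7 = 2*3 + 1
3 = 3*1 + 0
Since gcd(45, 52) = 1, back-substitute to write 1 as a combination:
1 = 7 − 2·3
1 = −2·45 + 13·7
1 = 13·52 − 15·45
Thus 45·(-15) ≡ 1 (mod 52); reducing, -15 mod 52 = 37.

37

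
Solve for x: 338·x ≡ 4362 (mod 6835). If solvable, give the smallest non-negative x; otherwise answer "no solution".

1024

First find gcd(338, 6835):
6835 = 20×338 + 75
338 = 4×75 + 38
75 = 1×38 + 37
38 = 1×37 + 1
37 = 37×1 + 0
gcd = 1, so a unique solution mod 6835 exists.
Back-substitute for the Bézout coefficients:
1 = 38 − 37
1 = −75 + 2·38
1 = 2·338 − 9·75
1 = −9·6835 + 182·338
So 338·(182) ≡ 1 (mod 6835), giving 338⁻¹ ≡ 182.
x ≡ 338⁻¹·4362 ≡ 182·4362 ≡ 1024 (mod 6835).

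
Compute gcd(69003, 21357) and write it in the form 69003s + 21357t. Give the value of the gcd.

9

Euclidean algorithm:
69003 = 3×21357 + 4932
21357 = 4×4932 + 1629
4932 = 3×1629 + 45
1629 = 36×45 + 9
45 = 5×9 + 0
gcd(69003, 21357) = 9.
Express as a combination:
9 = 1629 − 36·45
9 = −36·4932 + 109·1629
9 = 109·21357 − 472·4932
9 = −472·69003 + 1525·21357
So 9 = (-472)·69003 + (1525)·21357.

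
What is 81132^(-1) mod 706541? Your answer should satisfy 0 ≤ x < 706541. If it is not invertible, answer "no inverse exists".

87425

gcd(706541, 81132) by repeated division:
706541 = 8×81132 + 57485
81132 = 1×57485 + 23647
57485 = 2×23647 + 10191
23647 = 2×10191 + 3265
10191 = 3×3265 + 396
3265 = 8×396 + 97
396 = 4×97 + 8
97 = 12×8 + 1
8 = 8×1 + 0
Since gcd(81132, 706541) = 1, back-substitute to write 1 as a combination:
1 = 97 − 12·8
1 = −12·396 + 49·97
1 = 49·3265 − 404·396
1 = −404·10191 + 1261·3265
1 = 1261·23647 − 2926·10191
1 = −2926·57485 + 7113·23647
1 = 7113·81132 − 10039·57485
1 = −10039·706541 + 87425·81132
So 81132·87425 ≡ 1 (mod 706541).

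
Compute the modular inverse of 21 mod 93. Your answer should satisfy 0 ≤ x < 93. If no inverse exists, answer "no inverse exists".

Compute gcd(21, 93):
93 = 4·21 + 9
21 = 2·9 + 3
9 = 3·3 + 0
The gcd is 3, not 1, hence no inverse exists.

no inverse exists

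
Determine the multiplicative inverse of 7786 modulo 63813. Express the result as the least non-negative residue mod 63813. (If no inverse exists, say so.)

14269

Apply the Euclidean algorithm to 63813 and 7786:
63813 = 8·7786 + 1525
7786 = 5·1525 + 161
1525 = 9·161 + 76
161 = 2·76 + 9
76 = 8·9 + 4
9 = 2·4 + 1
4 = 4·1 + 0
gcd = 1, so the inverse exists. Back-substitute:
1 = 9 − 2·4
1 = −2·76 + 17·9
1 = 17·161 − 36·76
1 = −36·1525 + 341·161
1 = 341·7786 − 1741·1525
1 = −1741·63813 + 14269·7786
So 7786·14269 ≡ 1 (mod 63813).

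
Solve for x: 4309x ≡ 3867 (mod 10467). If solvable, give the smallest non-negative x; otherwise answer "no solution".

First find gcd(4309, 10467):
10467 = 2×4309 + 1849
4309 = 2×1849 + 611
1849 = 3×611 + 16
611 = 38×16 + 3
16 = 5×3 + 1
3 = 3×1 + 0
gcd = 1, so a unique solution mod 10467 exists.
Back-substitute for the Bézout coefficients:
1 = 16 − 5·3
1 = −5·611 + 191·16
1 = 191·1849 − 578·611
1 = −578·4309 + 1347·1849
1 = 1347·10467 − 3272·4309
So 4309·(-3272) ≡ 1 (mod 10467), giving 4309⁻¹ ≡ 7195.
x ≡ 4309⁻¹·3867 ≡ 7195·3867 ≡ 1779 (mod 10467).

1779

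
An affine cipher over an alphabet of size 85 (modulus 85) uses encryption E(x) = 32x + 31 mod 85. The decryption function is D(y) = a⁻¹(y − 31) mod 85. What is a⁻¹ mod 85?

8

Apply the Euclidean algorithm to 85 and 32:
85 = 2*32 + 21
32 = 1*21 + 11
21 = 1*11 + 10
11 = 1*10 + 1
10 = 10*1 + 0
gcd = 1, so the inverse exists. Back-substitute:
1 = 11 − 10
1 = −21 + 2·11
1 = 2·32 − 3·21
1 = −3·85 + 8·32
So 32·8 ≡ 1 (mod 85).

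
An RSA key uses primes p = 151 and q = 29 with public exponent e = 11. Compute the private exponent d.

2291

φ(n) = (p−1)(q−1) = 150·28 = 4200.
Need d with 11·d ≡ 1 (mod 4200). Apply the extended Euclidean algorithm:
4200 = 381*11 + 9
11 = 1*9 + 2
9 = 4*2 + 1
2 = 2*1 + 0
Back-substitute:
1 = 9 − 4·2
1 = −4·11 + 5·9
1 = 5·4200 − 1909·11
So 11·(-1909) ≡ 1 (mod 4200), hence d ≡ -1909 ≡ 2291 (mod 4200).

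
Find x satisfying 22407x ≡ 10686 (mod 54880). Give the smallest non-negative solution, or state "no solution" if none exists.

no solution

gcd(22407, 54880):
54880 = 2*22407 + 10066
22407 = 2*10066 + 2275
10066 = 4*2275 + 966
2275 = 2*966 + 343
966 = 2*343 + 280
343 = 1*280 + 63
280 = 4*63 + 28
63 = 2*28 + 7
28 = 4*7 + 0
gcd = 7, but 7 ∤ 10686, so the congruence has no solution.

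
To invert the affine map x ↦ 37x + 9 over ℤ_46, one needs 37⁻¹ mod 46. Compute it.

Extended Euclidean algorithm:
46 = 1×37 + 9
37 = 4×9 + 1
9 = 9×1 + 0
gcd = 1, so the inverse exists. Back-substitute:
1 = 37 − 4·9
1 = −4·46 + 5·37
So 37·5 ≡ 1 (mod 46).

5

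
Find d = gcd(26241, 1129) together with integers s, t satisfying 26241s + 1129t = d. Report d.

1

Euclidean algorithm:
26241 = 23*1129 + 274
1129 = 4*274 + 33
274 = 8*33 + 10
33 = 3*10 + 3
10 = 3*3 + 1
3 = 3*1 + 0
gcd(26241, 1129) = 1.
Back-substituting:
1 = 10 − 3·3
1 = −3·33 + 10·10
1 = 10·274 − 83·33
1 = −83·1129 + 342·274
1 = 342·26241 − 7949·1129
So 1 = (342)·26241 + (-7949)·1129.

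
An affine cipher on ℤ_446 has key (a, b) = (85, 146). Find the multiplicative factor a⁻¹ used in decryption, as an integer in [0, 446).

21

Extended Euclidean algorithm:
446 = 5*85 + 21
85 = 4*21 + 1
21 = 21*1 + 0
The gcd is 1. Working backward:
1 = 85 − 4·21
1 = −4·446 + 21·85
So 85·21 ≡ 1 (mod 446).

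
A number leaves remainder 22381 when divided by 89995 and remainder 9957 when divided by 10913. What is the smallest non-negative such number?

Write x = 22381 + 89995·k. Then 89995·k ≡ 9957 − 22381 ≡ 9402 (mod 10913).
Need 89995⁻¹ mod 10913. Extended Euclid on (10913, 2691):
10913 = 4×2691 + 149
2691 = 18×149 + 9
149 = 16×9 + 5
9 = 1×5 + 4
5 = 1×4 + 1
4 = 4×1 + 0
Back-substitute:
1 = 5 − 4
1 = −9 + 2·5
1 = 2·149 − 33·9
1 = −33·2691 + 596·149
1 = 596·10913 − 2417·2691
89995⁻¹ ≡ 8496 (mod 10913), so k ≡ 8496·9402 ≡ 7145 (mod 10913).
x = 22381 + 89995·7145 = 643036656.

643036656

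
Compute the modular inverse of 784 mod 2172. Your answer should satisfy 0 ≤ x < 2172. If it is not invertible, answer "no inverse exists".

Euclidean algorithm on 2172, 784:
2172 = 2×784 + 604
784 = 1×604 + 180
604 = 3×180 + 64
180 = 2×64 + 52
64 = 1×52 + 12
52 = 4×12 + 4
12 = 3×4 + 0
Since gcd = 4 > 1, 784 is not a unit mod 2172.

no inverse exists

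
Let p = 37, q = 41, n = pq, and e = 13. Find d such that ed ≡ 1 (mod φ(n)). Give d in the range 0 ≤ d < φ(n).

997

φ(n) = (p−1)(q−1) = 36·40 = 1440.
Need d with 13·d ≡ 1 (mod 1440). Apply the extended Euclidean algorithm:
1440 = 110×13 + 10
13 = 1×10 + 3
10 = 3×3 + 1
3 = 3×1 + 0
Back-substitute:
1 = 10 − 3·3
1 = −3·13 + 4·10
1 = 4·1440 − 443·13
So 13·(-443) ≡ 1 (mod 1440), hence d ≡ -443 ≡ 997 (mod 1440).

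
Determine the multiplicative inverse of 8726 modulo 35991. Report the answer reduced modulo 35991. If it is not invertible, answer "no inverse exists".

Run Euclid on (35991, 8726):
35991 = 4·8726 + 1087
8726 = 8·1087 + 30
1087 = 36·30 + 7
30 = 4·7 + 2
7 = 3·2 + 1
2 = 2·1 + 0
Since gcd(8726, 35991) = 1, back-substitute to write 1 as a combination:
1 = 7 − 3·2
1 = −3·30 + 13·7
1 = 13·1087 − 471·30
1 = −471·8726 + 3781·1087
1 = 3781·35991 − 15595·8726
So 8726·(-15595) ≡ 1 (mod 35991), and -15595 ≡ 20396 (mod 35991).

20396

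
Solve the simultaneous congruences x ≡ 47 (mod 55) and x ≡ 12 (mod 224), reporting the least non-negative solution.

11212

Write x = 47 + 55·k. Then 55·k ≡ 12 − 47 ≡ 189 (mod 224).
Need 55⁻¹ mod 224. Extended Euclid on (224, 55):
224 = 4*55 + 4
55 = 13*4 + 3
4 = 1*3 + 1
3 = 3*1 + 0
Back-substitute:
1 = 4 − 3
1 = −55 + 14·4
1 = 14·224 − 57·55
55⁻¹ ≡ 167 (mod 224), so k ≡ 167·189 ≡ 203 (mod 224).
x = 47 + 55·203 = 11212.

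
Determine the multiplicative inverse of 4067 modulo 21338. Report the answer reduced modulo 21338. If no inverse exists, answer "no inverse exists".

gcd(21338, 4067) by repeated division:
21338 = 5*4067 + 1003
4067 = 4*1003 + 55
1003 = 18*55 + 13
55 = 4*13 + 3
13 = 4*3 + 1
3 = 3*1 + 0
Since gcd(4067, 21338) = 1, back-substitute to write 1 as a combination:
1 = 13 − 4·3
1 = −4·55 + 17·13
1 = 17·1003 − 310·55
1 = −310·4067 + 1257·1003
1 = 1257·21338 − 6595·4067
Thus 4067·(-6595) ≡ 1 (mod 21338); reducing, -6595 mod 21338 = 14743.

14743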